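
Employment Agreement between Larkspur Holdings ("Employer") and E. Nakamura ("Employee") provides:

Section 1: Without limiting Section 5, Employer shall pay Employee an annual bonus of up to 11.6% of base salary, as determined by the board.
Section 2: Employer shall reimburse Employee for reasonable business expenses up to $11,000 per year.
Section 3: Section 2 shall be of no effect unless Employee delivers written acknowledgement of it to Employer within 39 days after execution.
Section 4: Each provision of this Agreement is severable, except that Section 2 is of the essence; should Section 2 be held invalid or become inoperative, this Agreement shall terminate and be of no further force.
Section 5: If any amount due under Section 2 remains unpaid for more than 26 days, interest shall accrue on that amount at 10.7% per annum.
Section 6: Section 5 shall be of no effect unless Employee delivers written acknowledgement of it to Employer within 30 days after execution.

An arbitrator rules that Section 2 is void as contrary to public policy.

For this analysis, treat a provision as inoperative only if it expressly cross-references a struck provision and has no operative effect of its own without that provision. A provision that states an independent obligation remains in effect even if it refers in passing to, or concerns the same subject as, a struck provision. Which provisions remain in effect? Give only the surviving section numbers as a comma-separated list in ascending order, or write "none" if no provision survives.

Section 2 is struck. Section 3 has no operative effect of its own apart from Section 2 and is therefore inoperative. Section 5 has no operative effect of its own apart from Section 2 and is therefore inoperative. Section 6 has no operative effect of its own apart from Section 5 and is therefore inoperative. Section 4 makes Section 2 an essential term, and Section 2 is the provision held invalid; under Section 4, the entire Agreement is therefore void. No provision of the Agreement survives.

none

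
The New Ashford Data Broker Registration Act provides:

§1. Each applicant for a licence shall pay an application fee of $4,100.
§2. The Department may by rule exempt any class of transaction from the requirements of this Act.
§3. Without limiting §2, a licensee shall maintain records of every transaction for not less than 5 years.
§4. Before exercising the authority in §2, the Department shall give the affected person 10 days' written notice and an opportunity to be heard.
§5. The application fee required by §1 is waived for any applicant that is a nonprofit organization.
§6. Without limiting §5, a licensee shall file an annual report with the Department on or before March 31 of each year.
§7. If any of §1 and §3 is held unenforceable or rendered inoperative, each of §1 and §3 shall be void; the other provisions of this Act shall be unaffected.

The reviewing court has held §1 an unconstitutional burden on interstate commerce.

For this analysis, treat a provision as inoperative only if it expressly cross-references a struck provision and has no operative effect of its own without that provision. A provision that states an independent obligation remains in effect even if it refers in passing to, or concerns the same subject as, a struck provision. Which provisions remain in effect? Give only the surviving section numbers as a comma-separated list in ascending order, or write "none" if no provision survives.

§1 is struck. §5 does nothing except set the nonprofit waiver of the application fee by reference to §1; with §1 gone it has no independent effect and is inoperative. Although §6 refers to §5, its operative terms do not depend on §5, so it remains in effect. §7 declares §1 and §3 mutually dependent; since one of them has fallen, all of them are of no effect. That brings down §3 as well. The remainder continues in force under §7. §2, §4, §6, and §7 remain in effect.

2, 4, 6, 7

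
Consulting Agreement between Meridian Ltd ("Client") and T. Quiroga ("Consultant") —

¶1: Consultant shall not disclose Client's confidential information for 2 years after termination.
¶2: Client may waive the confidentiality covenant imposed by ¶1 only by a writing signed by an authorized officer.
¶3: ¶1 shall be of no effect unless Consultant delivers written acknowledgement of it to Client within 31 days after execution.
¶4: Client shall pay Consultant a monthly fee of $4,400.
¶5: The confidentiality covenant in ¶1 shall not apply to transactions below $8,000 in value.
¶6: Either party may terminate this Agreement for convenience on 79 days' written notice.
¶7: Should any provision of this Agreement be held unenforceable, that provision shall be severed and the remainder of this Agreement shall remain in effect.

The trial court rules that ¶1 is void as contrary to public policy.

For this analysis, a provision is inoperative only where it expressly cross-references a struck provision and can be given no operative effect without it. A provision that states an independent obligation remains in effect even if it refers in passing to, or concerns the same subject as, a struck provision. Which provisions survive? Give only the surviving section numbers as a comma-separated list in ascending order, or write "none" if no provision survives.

¶1 is struck. The only function of ¶2 is the waiver condition for ¶1, so it cannot stand once ¶1 is removed. ¶3 merely fixes the acknowledgement condition for ¶1; with ¶1 gone it has nothing to operate on and falls away. ¶5 does nothing except set the carve-out from the confidentiality covenant by reference to ¶1; with ¶1 gone it has no independent effect and is inoperative. Under the severability clause in ¶7, the remaining provisions continue in force. ¶4, ¶6, and ¶7 remain in effect.

4, 6, 7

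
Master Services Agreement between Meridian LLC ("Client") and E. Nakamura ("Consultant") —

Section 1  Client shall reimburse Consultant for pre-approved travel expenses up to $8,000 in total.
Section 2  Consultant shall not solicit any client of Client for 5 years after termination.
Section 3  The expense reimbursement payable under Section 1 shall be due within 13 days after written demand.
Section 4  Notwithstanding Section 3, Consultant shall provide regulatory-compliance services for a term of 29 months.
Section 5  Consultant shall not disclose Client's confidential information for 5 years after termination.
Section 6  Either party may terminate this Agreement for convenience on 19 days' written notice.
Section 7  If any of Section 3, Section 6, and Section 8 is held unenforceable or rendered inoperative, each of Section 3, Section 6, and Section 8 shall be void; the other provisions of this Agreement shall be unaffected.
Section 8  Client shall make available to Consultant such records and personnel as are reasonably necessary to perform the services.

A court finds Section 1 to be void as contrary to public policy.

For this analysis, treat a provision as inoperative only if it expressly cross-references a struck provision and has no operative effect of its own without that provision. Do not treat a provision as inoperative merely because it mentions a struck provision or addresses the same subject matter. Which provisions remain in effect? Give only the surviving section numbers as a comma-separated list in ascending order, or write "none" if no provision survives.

Section 1 is struck. Section 3 does nothing except set the payment deadline for the expense reimbursement by reference to Section 1; with Section 1 gone it has no independent effect and is inoperative. Section 4 mentions Section 3 but its own obligation stands independently of Section 3, so Section 4 is not affected. Section 7 declares Section 3, Section 6, and Section 8 mutually dependent; since one of them has fallen, all of them are of no effect. That brings down Section 6 and Section 8 as well. The remainder continues in force under Section 7. That leaves Section 2, Section 4, Section 5, and Section 7 in effect.

2, 4, 5, 7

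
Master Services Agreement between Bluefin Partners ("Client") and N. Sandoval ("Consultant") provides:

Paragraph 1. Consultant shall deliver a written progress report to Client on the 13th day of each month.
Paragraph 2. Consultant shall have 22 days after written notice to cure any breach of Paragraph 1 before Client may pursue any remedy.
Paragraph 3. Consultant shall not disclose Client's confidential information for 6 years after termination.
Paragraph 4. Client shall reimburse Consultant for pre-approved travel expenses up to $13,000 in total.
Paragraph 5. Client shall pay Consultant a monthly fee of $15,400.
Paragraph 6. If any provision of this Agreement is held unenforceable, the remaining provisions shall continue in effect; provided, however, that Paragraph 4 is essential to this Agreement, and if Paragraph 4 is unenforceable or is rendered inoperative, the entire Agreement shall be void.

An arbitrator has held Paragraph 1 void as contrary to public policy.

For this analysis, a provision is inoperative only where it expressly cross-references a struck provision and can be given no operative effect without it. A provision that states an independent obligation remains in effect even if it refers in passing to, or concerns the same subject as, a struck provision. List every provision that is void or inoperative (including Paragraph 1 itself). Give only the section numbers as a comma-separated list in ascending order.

1, 2

Paragraph 1 is struck. Paragraph 2 operates only by reference to Paragraph 1, so it falls with Paragraph 1. Paragraph 6 makes Paragraph 4 an essential term, but Paragraph 4 is unaffected, so the severability proviso in Paragraph 6 preserves the remaining provisions. Paragraph 3, Paragraph 4, Paragraph 5, and Paragraph 6 remain in effect.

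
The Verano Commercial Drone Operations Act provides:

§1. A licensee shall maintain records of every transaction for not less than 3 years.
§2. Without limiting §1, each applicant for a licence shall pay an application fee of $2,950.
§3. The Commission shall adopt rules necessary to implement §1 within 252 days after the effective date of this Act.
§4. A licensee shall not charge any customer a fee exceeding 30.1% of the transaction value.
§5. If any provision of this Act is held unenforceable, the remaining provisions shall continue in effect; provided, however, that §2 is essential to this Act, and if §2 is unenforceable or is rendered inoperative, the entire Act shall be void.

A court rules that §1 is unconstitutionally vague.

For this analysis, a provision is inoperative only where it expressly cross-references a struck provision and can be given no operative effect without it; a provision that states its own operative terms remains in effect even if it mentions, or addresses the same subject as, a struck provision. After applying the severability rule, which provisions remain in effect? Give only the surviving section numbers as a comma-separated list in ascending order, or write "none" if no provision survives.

§1 is struck. §3 has no operative effect of its own apart from §1 and is therefore inoperative. §2 mentions §1 but its own obligation stands independently of §1, so §2 is not affected. §5 makes §2 an essential term, but §2 is unaffected, so the severability proviso in §5 preserves the remaining provisions. That leaves §2, §4, and §5 in effect.

2, 4, 5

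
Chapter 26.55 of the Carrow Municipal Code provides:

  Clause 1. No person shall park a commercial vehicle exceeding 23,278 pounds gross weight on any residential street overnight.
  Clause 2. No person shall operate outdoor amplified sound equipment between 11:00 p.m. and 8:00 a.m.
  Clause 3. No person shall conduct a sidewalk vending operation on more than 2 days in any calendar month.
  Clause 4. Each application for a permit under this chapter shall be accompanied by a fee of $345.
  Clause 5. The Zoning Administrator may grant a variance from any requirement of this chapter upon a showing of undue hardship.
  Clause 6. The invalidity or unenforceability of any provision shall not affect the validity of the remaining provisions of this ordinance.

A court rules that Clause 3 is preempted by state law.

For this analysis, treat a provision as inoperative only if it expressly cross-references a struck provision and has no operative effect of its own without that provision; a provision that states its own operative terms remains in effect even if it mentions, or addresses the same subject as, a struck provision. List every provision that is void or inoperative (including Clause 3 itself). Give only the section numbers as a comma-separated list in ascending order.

3

Clause 3 is struck. No other provision's operative terms depend on Clause 3. Clause 6 is a severability clause and preserves every provision that can still be given independent effect. Clause 1, Clause 2, Clause 4, Clause 5, and Clause 6 remain in effect.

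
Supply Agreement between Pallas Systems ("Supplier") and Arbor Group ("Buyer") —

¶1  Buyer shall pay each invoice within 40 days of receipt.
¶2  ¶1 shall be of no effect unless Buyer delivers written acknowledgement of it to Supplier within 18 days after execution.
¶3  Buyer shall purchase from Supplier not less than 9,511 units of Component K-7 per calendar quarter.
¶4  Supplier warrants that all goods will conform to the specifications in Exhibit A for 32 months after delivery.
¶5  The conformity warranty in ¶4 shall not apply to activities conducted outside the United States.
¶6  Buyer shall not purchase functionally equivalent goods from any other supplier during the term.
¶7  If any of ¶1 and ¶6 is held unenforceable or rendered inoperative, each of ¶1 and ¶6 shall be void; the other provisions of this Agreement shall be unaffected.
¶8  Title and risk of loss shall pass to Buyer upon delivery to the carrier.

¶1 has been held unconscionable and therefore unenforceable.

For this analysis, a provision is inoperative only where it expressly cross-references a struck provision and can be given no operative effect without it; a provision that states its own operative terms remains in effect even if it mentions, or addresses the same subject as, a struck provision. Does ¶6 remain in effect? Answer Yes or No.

¶1 is struck. ¶2 has no operative effect of its own apart from ¶1 and is therefore inoperative. ¶7 declares ¶1 and ¶6 mutually dependent; since one of them has fallen, all of them are of no effect. That brings down ¶6 as well. The remainder continues in force under ¶7. The provisions still in force are ¶3, ¶4, ¶5, ¶7, and ¶8. ¶6 is among the inoperative provisions, so the answer is no.

No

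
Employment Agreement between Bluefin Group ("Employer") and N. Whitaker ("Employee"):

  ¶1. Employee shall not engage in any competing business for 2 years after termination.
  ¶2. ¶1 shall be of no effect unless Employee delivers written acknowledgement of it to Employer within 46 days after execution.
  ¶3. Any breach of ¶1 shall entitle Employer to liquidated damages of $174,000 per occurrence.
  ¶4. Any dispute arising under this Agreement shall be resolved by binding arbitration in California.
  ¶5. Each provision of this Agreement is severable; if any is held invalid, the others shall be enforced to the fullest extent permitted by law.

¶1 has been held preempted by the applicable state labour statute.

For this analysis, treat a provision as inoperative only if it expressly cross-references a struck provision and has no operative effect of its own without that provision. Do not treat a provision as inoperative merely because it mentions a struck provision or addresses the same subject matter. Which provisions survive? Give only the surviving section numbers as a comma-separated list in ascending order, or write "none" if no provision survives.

¶1 is struck. ¶2 has no operative effect of its own apart from ¶1 and is therefore inoperative. ¶3 operates only by reference to ¶1, so it falls with ¶1. Under the severability clause in ¶5, the remaining provisions continue in force. The provisions still in force are ¶4 and ¶5.

4, 5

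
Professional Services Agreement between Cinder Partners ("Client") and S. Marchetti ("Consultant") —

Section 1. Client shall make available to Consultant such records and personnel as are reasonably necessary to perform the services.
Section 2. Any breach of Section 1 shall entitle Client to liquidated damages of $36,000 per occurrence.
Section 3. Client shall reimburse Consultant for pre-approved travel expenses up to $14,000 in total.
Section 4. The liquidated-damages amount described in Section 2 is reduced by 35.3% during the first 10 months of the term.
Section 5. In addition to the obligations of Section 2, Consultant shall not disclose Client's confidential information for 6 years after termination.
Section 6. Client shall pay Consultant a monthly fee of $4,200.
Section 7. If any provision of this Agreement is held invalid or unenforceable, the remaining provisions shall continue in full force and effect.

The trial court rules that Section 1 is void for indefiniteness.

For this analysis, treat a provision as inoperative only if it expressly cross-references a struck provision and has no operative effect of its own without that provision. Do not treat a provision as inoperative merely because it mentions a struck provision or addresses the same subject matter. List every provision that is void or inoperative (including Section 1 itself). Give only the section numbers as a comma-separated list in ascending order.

1, 2, 4

Section 1 is struck. Section 2 does nothing except set the liquidated-damages amount by reference to Section 1; with Section 1 gone it has no independent effect and is inoperative. Section 4 has no operative effect of its own apart from Section 2 and is therefore inoperative. Section 5 mentions Section 2 but its own obligation stands independently of Section 2, so Section 5 is not affected. Section 7 is a severability clause and preserves every provision that can still be given independent effect. Section 3, Section 5, Section 6, and Section 7 remain in effect.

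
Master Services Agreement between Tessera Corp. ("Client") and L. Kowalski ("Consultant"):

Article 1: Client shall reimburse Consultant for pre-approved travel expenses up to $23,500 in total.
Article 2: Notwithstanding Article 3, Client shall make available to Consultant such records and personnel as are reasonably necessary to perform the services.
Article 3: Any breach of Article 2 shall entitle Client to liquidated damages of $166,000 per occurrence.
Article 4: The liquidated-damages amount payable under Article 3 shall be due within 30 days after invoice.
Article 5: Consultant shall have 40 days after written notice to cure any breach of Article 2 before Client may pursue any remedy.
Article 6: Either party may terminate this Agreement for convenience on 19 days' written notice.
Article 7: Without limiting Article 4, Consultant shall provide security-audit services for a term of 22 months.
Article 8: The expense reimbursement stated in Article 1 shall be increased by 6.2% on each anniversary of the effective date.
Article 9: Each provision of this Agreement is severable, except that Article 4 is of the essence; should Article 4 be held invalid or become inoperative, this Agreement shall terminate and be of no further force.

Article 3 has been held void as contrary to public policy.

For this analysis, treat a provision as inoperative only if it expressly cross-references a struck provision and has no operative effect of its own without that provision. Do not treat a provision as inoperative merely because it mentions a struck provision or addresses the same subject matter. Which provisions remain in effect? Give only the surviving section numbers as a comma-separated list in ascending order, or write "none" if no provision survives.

Article 3 is struck. Article 4 operates only by reference to Article 3, so it falls with Article 3. Article 9 makes Article 4 an essential term, and Article 4 has been rendered inoperative by the cascade; under Article 9, the entire Agreement is therefore void. No provision of the Agreement survives.

none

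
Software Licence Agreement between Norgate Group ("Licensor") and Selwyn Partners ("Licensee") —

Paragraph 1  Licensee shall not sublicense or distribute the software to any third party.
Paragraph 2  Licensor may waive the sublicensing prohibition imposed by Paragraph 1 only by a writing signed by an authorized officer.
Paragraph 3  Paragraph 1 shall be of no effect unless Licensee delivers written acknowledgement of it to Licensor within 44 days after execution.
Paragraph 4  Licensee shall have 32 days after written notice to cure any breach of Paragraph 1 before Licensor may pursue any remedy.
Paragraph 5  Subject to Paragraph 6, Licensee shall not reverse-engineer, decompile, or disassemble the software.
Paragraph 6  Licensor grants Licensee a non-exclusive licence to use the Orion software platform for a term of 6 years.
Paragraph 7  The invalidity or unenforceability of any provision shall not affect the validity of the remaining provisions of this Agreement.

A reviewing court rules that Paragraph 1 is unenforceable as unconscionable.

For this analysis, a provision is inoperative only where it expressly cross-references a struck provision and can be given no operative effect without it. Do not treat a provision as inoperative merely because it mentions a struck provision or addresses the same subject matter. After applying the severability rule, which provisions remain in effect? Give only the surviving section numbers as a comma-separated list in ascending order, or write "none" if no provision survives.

Paragraph 1 is struck. Paragraph 2 operates only by reference to Paragraph 1, so it falls with Paragraph 1. The only function of Paragraph 3 is the acknowledgement condition for Paragraph 1, so it cannot stand once Paragraph 1 is removed. The only function of Paragraph 4 is the cure period for breach of Paragraph 1, so it cannot stand once Paragraph 1 is removed. Paragraph 7 is a severability clause and preserves every provision that can still be given independent effect. That leaves Paragraph 5, Paragraph 6, and Paragraph 7 in effect.

5, 6, 7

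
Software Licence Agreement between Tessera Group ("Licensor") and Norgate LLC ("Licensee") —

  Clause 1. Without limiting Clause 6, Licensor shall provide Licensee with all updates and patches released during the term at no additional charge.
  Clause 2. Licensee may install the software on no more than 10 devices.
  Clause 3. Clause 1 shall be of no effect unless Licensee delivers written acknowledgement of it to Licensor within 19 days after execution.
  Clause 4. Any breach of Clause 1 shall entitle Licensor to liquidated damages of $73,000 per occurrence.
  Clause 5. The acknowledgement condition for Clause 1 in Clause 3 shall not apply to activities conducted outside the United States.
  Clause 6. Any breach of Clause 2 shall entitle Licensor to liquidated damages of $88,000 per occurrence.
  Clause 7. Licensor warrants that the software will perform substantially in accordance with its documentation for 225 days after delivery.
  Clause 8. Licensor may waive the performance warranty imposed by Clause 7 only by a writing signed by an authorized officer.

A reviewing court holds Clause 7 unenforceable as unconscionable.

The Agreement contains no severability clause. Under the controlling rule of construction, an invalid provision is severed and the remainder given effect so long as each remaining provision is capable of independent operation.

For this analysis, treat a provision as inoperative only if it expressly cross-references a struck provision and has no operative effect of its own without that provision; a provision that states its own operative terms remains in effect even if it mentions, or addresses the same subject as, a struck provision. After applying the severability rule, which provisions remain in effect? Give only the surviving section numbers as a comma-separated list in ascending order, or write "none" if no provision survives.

Clause 7 is struck. Clause 8 merely fixes the waiver condition for Clause 7; with Clause 7 gone it has nothing to operate on and falls away. With no severability clause, the stated default rule severs what cannot stand and enforces each remaining provision that can operate on its own. That leaves Clause 1, Clause 2, Clause 3, Clause 4, Clause 5, and Clause 6 in effect.

1, 2, 3, 4, 5, 6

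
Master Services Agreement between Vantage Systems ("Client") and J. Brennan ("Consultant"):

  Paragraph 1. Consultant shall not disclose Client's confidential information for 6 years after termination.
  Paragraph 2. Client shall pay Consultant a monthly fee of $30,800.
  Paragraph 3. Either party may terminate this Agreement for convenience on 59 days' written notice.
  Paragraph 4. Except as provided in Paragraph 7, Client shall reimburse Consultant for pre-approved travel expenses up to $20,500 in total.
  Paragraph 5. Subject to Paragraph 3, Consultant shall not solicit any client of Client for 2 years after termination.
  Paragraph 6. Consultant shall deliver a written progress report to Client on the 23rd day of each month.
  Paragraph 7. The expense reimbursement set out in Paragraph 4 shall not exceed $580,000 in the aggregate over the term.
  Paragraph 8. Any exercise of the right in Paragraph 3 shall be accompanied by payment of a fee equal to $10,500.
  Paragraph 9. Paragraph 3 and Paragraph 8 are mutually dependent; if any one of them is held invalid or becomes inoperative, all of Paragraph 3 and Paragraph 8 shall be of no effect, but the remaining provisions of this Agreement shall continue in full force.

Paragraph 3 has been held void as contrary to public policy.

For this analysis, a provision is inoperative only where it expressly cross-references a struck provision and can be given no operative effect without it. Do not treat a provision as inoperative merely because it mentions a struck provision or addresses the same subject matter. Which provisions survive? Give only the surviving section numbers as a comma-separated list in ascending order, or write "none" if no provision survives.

Paragraph 3 is struck. The only function of Paragraph 8 is the exercise fee for Paragraph 3, so it cannot stand once Paragraph 3 is removed. Although Paragraph 5 refers to Paragraph 3, its operative terms do not depend on Paragraph 3, so it remains in effect. Paragraph 9 declares Paragraph 3 and Paragraph 8 mutually dependent; since one of them has fallen, all of them are of no effect. The remainder continues in force under Paragraph 9. Paragraph 1, Paragraph 2, Paragraph 4, Paragraph 5, Paragraph 6, Paragraph 7, and Paragraph 9 remain in effect.

1, 2, 4, 5, 6, 7, 9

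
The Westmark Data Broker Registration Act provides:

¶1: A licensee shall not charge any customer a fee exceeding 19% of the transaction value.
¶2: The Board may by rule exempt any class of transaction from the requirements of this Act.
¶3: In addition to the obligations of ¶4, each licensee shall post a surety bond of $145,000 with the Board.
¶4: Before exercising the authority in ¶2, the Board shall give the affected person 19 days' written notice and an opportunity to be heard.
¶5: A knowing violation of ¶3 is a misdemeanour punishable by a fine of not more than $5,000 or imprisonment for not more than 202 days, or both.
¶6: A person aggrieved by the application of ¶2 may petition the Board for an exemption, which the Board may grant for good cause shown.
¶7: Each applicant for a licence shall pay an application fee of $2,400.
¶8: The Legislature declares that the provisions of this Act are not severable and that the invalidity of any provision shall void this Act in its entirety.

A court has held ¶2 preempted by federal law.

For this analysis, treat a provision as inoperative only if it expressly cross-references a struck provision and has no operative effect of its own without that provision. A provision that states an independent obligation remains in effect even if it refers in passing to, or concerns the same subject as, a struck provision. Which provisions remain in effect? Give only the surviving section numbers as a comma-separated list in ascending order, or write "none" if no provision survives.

¶2 is struck. ¶4 operates only by reference to ¶2, so it falls with ¶2. ¶6 has no operative effect of its own apart from ¶2 and is therefore inoperative. ¶8 provides that the Act is not severable, so the invalidity of any one provision voids the entire Act. No provision of the Act survives.

none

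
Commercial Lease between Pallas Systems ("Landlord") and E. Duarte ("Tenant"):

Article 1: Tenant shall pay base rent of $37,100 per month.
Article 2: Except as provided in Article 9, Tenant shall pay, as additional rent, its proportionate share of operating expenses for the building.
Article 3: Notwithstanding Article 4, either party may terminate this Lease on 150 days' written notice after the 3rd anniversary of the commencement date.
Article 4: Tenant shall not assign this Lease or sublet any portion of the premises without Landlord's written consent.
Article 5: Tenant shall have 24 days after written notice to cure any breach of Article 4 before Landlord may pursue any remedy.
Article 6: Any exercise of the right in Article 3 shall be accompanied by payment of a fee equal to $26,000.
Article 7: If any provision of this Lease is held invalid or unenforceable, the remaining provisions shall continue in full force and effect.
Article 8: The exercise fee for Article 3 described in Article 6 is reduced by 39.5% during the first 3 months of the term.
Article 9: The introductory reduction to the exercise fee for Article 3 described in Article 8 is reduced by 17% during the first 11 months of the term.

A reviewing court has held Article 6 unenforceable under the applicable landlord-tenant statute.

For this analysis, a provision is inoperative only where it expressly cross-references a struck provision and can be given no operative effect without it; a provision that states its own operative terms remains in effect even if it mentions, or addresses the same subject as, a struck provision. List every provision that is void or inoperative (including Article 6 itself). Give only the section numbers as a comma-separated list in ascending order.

6, 8, 9

Article 6 is struck. Article 8 does nothing except set the introductory reduction to the exercise fee for Article 3 by reference to Article 6; with Article 6 gone it has no independent effect and is inoperative. The whole of Article 9 is the introductory reduction to the introductory reduction to the exercise fee for Article 3, defined by reference to Article 8, so Article 9 cannot stand once Article 8 is removed. Article 2 mentions Article 9 but its own obligation stands independently of Article 9, so Article 2 is not affected. Under the severability clause in Article 7, the remaining provisions continue in force. Article 1, Article 2, Article 3, Article 4, Article 5, and Article 7 remain in effect.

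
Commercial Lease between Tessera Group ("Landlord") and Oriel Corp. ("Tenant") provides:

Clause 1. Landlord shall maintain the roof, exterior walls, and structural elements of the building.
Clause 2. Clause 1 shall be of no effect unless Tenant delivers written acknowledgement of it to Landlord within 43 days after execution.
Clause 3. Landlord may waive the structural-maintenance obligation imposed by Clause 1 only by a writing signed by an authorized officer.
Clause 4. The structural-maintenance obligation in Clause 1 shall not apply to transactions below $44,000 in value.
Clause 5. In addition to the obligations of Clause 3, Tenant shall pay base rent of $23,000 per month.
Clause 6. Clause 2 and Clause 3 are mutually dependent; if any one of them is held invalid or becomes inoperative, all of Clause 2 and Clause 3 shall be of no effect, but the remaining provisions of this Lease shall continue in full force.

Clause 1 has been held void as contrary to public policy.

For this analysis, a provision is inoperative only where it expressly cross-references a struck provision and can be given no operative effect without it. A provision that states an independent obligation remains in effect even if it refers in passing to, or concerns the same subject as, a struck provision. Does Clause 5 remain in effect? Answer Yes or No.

Yes

Clause 1 is struck. Clause 2 merely fixes the acknowledgement condition for Clause 1; with Clause 1 gone it has nothing to operate on and falls away. Clause 3 operates only by reference to Clause 1, so it falls with Clause 1. Clause 4 has no operative effect of its own apart from Clause 1 and is therefore inoperative. Although Clause 5 refers to Clause 3, its operative terms do not depend on Clause 3, so it remains in effect. Clause 6 declares Clause 2 and Clause 3 mutually dependent; since one of them has fallen, all of them are of no effect. The remainder continues in force under Clause 6. Clause 5 and Clause 6 remain in effect. Clause 5 is among the surviving provisions, so the answer is yes.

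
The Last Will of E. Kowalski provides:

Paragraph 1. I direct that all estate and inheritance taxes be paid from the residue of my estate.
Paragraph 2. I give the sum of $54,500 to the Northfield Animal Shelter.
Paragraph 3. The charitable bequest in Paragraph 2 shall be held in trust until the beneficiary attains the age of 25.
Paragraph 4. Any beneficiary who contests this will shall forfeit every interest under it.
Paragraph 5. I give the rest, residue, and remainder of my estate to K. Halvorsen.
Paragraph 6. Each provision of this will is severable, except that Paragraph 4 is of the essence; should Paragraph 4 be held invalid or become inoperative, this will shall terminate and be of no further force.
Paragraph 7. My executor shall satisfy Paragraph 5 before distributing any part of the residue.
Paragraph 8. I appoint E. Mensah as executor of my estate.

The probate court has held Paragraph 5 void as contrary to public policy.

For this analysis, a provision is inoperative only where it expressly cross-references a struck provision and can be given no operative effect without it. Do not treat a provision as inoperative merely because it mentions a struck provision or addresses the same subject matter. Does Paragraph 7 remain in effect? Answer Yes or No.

No

Paragraph 5 is struck. The only function of Paragraph 7 is the priority direction for Paragraph 5, so it cannot stand once Paragraph 5 is removed. Paragraph 6 makes Paragraph 4 an essential term, but Paragraph 4 is unaffected, so the severability proviso in Paragraph 6 preserves the remaining provisions. Paragraph 1, Paragraph 2, Paragraph 3, Paragraph 4, Paragraph 6, and Paragraph 8 remain in effect. Paragraph 7 is among the inoperative provisions, so the answer is no.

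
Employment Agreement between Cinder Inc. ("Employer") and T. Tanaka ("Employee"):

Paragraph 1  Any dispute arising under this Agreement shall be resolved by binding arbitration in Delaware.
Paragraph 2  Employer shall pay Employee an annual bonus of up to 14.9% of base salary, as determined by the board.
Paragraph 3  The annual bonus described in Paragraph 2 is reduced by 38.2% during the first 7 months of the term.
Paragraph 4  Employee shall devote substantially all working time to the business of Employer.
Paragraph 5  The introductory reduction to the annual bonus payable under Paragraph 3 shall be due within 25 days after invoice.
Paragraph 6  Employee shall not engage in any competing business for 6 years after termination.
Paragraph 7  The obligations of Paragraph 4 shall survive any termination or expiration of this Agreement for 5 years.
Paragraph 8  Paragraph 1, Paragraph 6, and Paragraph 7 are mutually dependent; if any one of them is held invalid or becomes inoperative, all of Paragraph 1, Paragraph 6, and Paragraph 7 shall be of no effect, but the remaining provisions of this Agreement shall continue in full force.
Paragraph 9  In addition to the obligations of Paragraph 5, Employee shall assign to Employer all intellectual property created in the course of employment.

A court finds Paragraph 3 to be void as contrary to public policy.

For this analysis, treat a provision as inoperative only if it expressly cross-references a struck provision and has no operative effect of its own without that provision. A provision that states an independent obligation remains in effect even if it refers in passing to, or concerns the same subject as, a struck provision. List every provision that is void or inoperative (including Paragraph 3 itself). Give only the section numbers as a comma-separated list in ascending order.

Paragraph 3 is struck. Paragraph 5 has no operative effect of its own apart from Paragraph 3 and is therefore inoperative. Although Paragraph 9 refers to Paragraph 5, its operative terms do not depend on Paragraph 5, so it remains in effect. Paragraph 8 ties Paragraph 1, Paragraph 6, and Paragraph 7 together, but none of those is affected here; the remaining provisions continue in force under Paragraph 8. That leaves Paragraph 1, Paragraph 2, Paragraph 4, Paragraph 6, Paragraph 7, Paragraph 8, and Paragraph 9 in effect.

3, 5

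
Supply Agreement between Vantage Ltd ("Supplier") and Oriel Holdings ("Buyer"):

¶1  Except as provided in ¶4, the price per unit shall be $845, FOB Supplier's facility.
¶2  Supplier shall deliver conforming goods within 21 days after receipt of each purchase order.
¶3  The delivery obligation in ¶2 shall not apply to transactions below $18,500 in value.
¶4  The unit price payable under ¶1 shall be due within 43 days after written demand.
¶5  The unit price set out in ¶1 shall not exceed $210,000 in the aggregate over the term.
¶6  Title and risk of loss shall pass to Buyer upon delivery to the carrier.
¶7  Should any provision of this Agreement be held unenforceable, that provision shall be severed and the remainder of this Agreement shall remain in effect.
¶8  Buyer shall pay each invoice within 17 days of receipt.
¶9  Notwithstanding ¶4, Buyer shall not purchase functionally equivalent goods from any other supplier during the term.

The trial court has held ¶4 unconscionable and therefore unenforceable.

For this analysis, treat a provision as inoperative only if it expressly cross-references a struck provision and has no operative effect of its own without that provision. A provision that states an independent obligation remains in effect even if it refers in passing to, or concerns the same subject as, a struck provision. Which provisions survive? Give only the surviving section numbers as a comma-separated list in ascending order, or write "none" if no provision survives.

¶4 is struck. Although ¶1 refers to ¶4, its operative terms do not depend on ¶4, so it remains in effect. ¶9 mentions ¶4 but its own obligation stands independently of ¶4, so ¶9 is not affected. No other provision's operative terms depend on ¶4. Under the severability clause in ¶7, the remaining provisions continue in force. That leaves ¶1, ¶2, ¶3, ¶5, ¶6, ¶7, ¶8, and ¶9 in effect.

1, 2, 3, 5, 6, 7, 8, 9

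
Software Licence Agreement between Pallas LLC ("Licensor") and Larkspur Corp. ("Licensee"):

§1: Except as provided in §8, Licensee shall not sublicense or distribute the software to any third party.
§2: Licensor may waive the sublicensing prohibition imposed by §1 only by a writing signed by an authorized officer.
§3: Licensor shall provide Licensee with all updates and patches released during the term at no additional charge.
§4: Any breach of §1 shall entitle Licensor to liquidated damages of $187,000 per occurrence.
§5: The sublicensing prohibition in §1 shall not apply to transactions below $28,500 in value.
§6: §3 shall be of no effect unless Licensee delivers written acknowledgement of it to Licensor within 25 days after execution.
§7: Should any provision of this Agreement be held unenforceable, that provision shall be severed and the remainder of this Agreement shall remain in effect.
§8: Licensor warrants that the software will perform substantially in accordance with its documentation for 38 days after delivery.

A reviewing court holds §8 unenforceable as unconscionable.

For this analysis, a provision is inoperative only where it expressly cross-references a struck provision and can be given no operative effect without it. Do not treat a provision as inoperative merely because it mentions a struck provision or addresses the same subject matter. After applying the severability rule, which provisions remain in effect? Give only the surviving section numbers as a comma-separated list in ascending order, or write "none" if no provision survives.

1, 2, 3, 4, 5, 6, 7

§8 is struck. §1 mentions §8 but its own obligation stands independently of §8, so §1 is not affected. Nothing else in the Agreement is defined by reference to §8. §7 is a severability clause and preserves every provision that can still be given independent effect. The provisions still in force are §1, §2, §3, §4, §5, §6, and §7.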